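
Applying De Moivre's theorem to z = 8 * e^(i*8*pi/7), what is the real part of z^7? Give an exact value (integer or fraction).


Step 1: By De Moivre's theorem, z^7 = 8^7 * e^(i*7*8*pi/7) = 2097152 * (cos(8*pi) + i*sin(8*pi))
Step 2: |z|^7 = 8^7 = 2097152
Step 3: Reduce the angle mod 2*pi: 8*pi - 8*pi = 0
Step 4: cos(0) = 1
Step 5: Re(z^7) = 2097152 * 1 = 2097152

2097152


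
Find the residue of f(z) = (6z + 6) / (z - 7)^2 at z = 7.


Step 1: Pole of order 2 at z = 7
Step 2: Res = lim d/dz [(z - 7)^2 * f(z)] as z -> 7
Step 3: (z - 7)^2 * f(z) = 6z + 6
Step 4: d/dz[6z + 6] = 6

6


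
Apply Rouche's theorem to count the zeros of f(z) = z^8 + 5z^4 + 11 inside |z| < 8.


Step 1: On |z| = 8 the three terms have sizes |z^8| = 8^8 = 16777216, |5z^4| = 5*8^4 = 20480, |11| = 11
Step 2: The dominant term is g(z) = z^8; let h(z) = 5z^4 + 11 so f = g + h
Step 3: On |z| = 8: |g| = 16777216 and |h| <= 20480 + 11 = 20491
Step 4: Since 16777216 > 20491, |h| < |g| on |z| = 8, so by Rouche f has the same number of zeros as g inside |z| < 8
Step 5: g(z) = z^8 has 8 zeros (all at the origin) inside |z| < 8. Answer = 8

8


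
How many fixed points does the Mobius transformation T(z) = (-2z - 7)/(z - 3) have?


Step 1: Fixed points satisfy T(z) = z
Step 2: z^2 - z + 7 = 0
Step 3: Discriminant = (-1)^2 - 4*1*7 = -27
Step 4: Number of fixed points = 2

2


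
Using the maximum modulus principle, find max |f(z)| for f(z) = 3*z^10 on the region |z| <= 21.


Step 1: On |z| = 21, |f(z)| = 3 * |z|^10 = 3 * 21^10
Step 2: By maximum modulus principle, maximum is on boundary.
Step 3: Maximum = 3 * 16679880978201 = 50039642934603

50039642934603


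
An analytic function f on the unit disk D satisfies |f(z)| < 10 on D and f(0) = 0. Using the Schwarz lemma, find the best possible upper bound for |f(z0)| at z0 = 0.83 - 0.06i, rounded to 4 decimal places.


Step 1: g = f/10 maps D -> D with g(0) = 0, so by the Schwarz lemma |g(z)| <= |z|, i.e. |f(z)| <= 10|z|; this is sharp (f(z) = 10z).
Step 2: |z0|^2 = 0.83^2 + (-0.06)^2 = 0.6925
Step 3: |z0| = sqrt(0.6925) = 0.832166
Step 4: Best bound = 10 * |z0| = 10 * 0.832166 = 8.3217

8.3217


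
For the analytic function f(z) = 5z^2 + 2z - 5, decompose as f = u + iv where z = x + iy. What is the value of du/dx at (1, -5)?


Step 1: f(z) = 5(x+iy)^2 + 2(x+iy) - 5
Step 2: u = 5(x^2 - y^2) + 2x - 5
Step 3: u_x = 10x + 2
Step 4: At (1, -5): u_x = 10 + 2 = 12

12


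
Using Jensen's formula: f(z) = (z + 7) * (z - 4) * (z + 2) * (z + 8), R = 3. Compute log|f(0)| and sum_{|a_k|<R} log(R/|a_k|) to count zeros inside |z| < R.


Jensen's formula: (1/2pi)*integral log|f(Re^it)|dt = log|f(0)| + sum_{|a_k|<R} log(R/|a_k|)
Step 1: f(0) = 7 * (-4) * 2 * 8 = -448
Step 2: log|f(0)| = log|-7| + log|4| + log|-2| + log|-8| = 6.1048
Step 3: Zeros inside |z| < 3: -2
Step 4: Jensen sum = log(3/2) = 0.4055
Step 5: n(R) = number of terms in the Jensen sum = count of zeros inside |z| < 3 = 1

1


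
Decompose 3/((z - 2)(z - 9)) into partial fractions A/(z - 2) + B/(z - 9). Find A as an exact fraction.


Step 1: Multiply both sides by (z - 2) and set z = 2
Step 2: A = 3 / (2 - 9)
Step 3: A = 3 / (-7)
Step 4: A = -3/7

-3/7


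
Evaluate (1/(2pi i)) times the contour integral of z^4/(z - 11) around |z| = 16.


Step 1: f(z) = z^4, a = 11 is inside |z| = 16
Step 2: By Cauchy integral formula: (1/(2pi*i)) * integral = f(a)
Step 3: f(11) = 11^4 = 14641

14641


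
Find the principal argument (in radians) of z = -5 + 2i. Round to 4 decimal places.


Step 1: z = -5 + 2i
Step 2: arg(z) = atan2(2, -5)
Step 3: arg(z) = 2.7611

2.7611


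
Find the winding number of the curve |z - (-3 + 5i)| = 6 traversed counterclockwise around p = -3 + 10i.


Step 1: Center c = (-3, 5), radius = 6
Step 2: |p - c|^2 = 0^2 + 5^2 = 25
Step 3: r^2 = 36
Step 4: |p-c| < r so winding number = 1

1


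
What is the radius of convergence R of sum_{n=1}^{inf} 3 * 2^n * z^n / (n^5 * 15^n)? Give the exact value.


Step 1: General term a_n = 3 * 2^n / (n^5 * 15^n)
Step 2: By the root test, |a_n|^(1/n) = 3^(1/n) * 2 / (n^(5/n) * 15) -> 2/15 as n -> infinity (since 3^(1/n) -> 1 and n^(5/n) -> 1)
Step 3: R = 1/lim|a_n|^(1/n) = 15/2

15/2


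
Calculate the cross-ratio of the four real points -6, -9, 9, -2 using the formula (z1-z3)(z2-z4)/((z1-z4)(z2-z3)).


Step 1: (z1-z3)(z2-z4) = (-15) * (-7) = 105
Step 2: (z1-z4)(z2-z3) = (-4) * (-18) = 72
Step 3: Cross-ratio = 105/72 = 35/24

35/24


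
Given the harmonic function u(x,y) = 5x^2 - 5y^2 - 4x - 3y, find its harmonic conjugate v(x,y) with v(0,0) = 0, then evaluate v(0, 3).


Step 1: v_x = -u_y = 10y + 3
Step 2: v_y = u_x = 10x - 4
Step 3: v = 10xy + 3x - 4y + C
Step 4: v(0,0) = 0 => C = 0
Step 5: v(0, 3) = -12

-12


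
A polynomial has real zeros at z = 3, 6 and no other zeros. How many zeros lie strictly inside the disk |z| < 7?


Step 1: Check each root:
  z = 3: |3| = 3 < 7
  z = 6: |6| = 6 < 7
Step 2: Count = 2

2


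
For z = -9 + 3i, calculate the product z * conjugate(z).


Step 1: conj(z) = -9 - 3i
Step 2: z * conj(z) = (-9)^2 + 3^2
Step 3: = 81 + 9 = 90

90


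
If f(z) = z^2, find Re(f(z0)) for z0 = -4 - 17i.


Step 1: z0 = -4 - 17i
Step 2: z0^2 = (-4)^2 - (-17)^2 + 136i
Step 3: real part = 16 - 289 = -273

-273


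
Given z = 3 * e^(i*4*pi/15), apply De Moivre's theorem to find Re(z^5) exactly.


Step 1: By De Moivre's theorem, z^5 = 3^5 * e^(i*5*4*pi/15) = 243 * (cos(4*pi/3) + i*sin(4*pi/3))
Step 2: |z|^5 = 3^5 = 243
Step 3: The angle 4*pi/3 already lies in [0, 2*pi)
Step 4: cos(4*pi/3) = -1/2
Step 5: Re(z^5) = 243 * (-1/2) = -243/2

-243/2


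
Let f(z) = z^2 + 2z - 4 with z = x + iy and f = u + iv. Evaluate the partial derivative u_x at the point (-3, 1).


Step 1: f(z) = (x+iy)^2 + 2(x+iy) - 4
Step 2: u = (x^2 - y^2) + 2x - 4
Step 3: u_x = 2x + 2
Step 4: At (-3, 1): u_x = -6 + 2 = -4

-4


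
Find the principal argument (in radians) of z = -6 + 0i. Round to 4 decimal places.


Step 1: z = -6 + 0i
Step 2: arg(z) = atan2(0, -6)
Step 3: arg(z) = 3.1416

3.1416


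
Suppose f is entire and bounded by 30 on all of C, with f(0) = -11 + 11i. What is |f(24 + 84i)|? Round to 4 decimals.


Step 1: By Liouville's theorem, a bounded entire function is constant.
Step 2: f(z) = f(0) = -11 + 11i for all z.
Step 3: |f(w)| = |-11 + 11i| = sqrt(121 + 121)
Step 4: = 15.5563

15.5563


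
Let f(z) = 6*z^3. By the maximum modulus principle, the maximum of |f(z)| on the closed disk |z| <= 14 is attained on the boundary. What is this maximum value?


Step 1: On |z| = 14, |f(z)| = 6 * |z|^3 = 6 * 14^3
Step 2: By maximum modulus principle, maximum is on boundary.
Step 3: Maximum = 6 * 2744 = 16464

16464


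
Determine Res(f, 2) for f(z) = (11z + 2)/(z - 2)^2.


Step 1: Pole of order 2 at z = 2
Step 2: Res = lim d/dz [(z - 2)^2 * f(z)] as z -> 2
Step 3: (z - 2)^2 * f(z) = 11z + 2
Step 4: d/dz[11z + 2] = 11

11


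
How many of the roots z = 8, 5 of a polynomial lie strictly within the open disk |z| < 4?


Step 1: Check each root:
  z = 8: |8| = 8 >= 4
  z = 5: |5| = 5 >= 4
Step 2: Count = 0

0


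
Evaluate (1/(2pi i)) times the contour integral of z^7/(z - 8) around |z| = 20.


Step 1: f(z) = z^7, a = 8 is inside |z| = 20
Step 2: By Cauchy integral formula: (1/(2pi*i)) * integral = f(a)
Step 3: f(8) = 8^7 = 2097152

2097152


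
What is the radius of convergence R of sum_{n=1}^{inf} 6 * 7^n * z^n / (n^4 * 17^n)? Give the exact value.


Step 1: General term a_n = 6 * 7^n / (n^4 * 17^n)
Step 2: By the root test, |a_n|^(1/n) = 6^(1/n) * 7 / (n^(4/n) * 17) -> 7/17 as n -> infinity (since 6^(1/n) -> 1 and n^(4/n) -> 1)
Step 3: R = 1/lim|a_n|^(1/n) = 17/7

17/7


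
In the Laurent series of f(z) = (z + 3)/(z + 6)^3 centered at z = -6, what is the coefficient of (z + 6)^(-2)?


Step 1: Write the numerator in powers of (z + 6): z + 3 = (z + 6) + (1*(-6) + 3) = (z + 6) - 3
Step 2: Divide by (z + 6)^3: f(z) = -3(z + 6)^(-3) + (z + 6)^(-2)
Step 3: This finite sum is the Laurent series of f about z = -6.
Step 4: Coefficient of (z + 6)^(-2) = coefficient of (z + 6) in the re-centred numerator = 1

1


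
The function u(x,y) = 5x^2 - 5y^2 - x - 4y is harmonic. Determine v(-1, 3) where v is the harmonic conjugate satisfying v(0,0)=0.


Step 1: v_x = -u_y = 10y + 4
Step 2: v_y = u_x = 10x - 1
Step 3: v = 10xy + 4x - y + C
Step 4: v(0,0) = 0 => C = 0
Step 5: v(-1, 3) = -37

-37


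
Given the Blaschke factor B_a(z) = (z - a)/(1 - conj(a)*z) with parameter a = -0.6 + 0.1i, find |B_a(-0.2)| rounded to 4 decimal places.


Step 1: Numerator z0 - a = -0.2 - (-0.6 + 0.1i) = 0.4 - 0.1i
Step 2: Denominator 1 - conj(a)*z0 = 1 - (-0.6 - 0.1i)*(-0.2) = 0.88 - 0.02i
Step 3: |z0 - a|^2 = 0.4^2 + (-0.1)^2 = 0.17; |1 - conj(a)*z0|^2 = 0.88^2 + (-0.02)^2 = 0.7748
Step 4: |B_a(-0.2)| = sqrt(0.17 / 0.7748) = sqrt(0.219411)
Step 5: = 0.4684

0.4684


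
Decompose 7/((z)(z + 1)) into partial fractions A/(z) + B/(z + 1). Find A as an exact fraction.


Step 1: Multiply both sides by (z) and set z = 0
Step 2: A = 7 / (0 + 1)
Step 3: A = 7 / 1
Step 4: A = 7

7


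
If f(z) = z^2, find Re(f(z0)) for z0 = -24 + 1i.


Step 1: z0 = -24 + 1i
Step 2: z0^2 = (-24)^2 - 1^2 - 48i
Step 3: real part = 576 - 1 = 575

575


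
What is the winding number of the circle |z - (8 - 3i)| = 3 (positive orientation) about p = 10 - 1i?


Step 1: Center c = (8, -3), radius = 3
Step 2: |p - c|^2 = 2^2 + 2^2 = 8
Step 3: r^2 = 9
Step 4: |p-c| < r so winding number = 1

1


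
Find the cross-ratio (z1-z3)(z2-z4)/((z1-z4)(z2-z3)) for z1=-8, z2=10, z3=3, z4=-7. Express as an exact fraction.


Step 1: (z1-z3)(z2-z4) = (-11) * 17 = -187
Step 2: (z1-z4)(z2-z3) = (-1) * 7 = -7
Step 3: Cross-ratio = 187/7 = 187/7

187/7


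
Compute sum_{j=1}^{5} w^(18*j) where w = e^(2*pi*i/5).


Step 1: The sum sum_{j=1}^{n} w^(k*j) equals n if n | k, else 0.
Step 2: Here n = 5, k = 18
Step 3: Does n divide k? 5 | 18 -> False
Step 4: Sum = 0

0


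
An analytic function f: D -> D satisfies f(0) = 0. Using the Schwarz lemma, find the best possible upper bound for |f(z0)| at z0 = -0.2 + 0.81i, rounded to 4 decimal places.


Step 1: Schwarz lemma: if f: D -> D is analytic with f(0) = 0, then |f(z)| <= |z| for all z in D, and this is sharp (f(z) = z).
Step 2: |z0|^2 = (-0.2)^2 + 0.81^2 = 0.6961
Step 3: |z0| = sqrt(0.6961) = 0.834326
Step 4: Best bound = |z0| = 0.8343

0.8343


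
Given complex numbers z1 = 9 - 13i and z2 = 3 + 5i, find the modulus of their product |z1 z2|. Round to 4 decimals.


Step 1: |z1| = sqrt(9^2 + (-13)^2) = sqrt(250)
Step 2: |z2| = sqrt(3^2 + 5^2) = sqrt(34)
Step 3: |z1*z2| = |z1|*|z2| = sqrt(250) * sqrt(34) = sqrt(250 * 34) = sqrt(8500)
Step 4: = 92.1954

92.1954


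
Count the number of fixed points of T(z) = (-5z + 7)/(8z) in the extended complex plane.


Step 1: Fixed points satisfy T(z) = z
Step 2: 8z^2 + 5z - 7 = 0
Step 3: Discriminant = 5^2 - 4*8*(-7) = 249
Step 4: Number of fixed points = 2

2


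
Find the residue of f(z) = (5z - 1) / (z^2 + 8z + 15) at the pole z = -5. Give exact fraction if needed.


Step 1: Q(z) = z^2 + 8z + 15 = (z + 5)(z + 3)
Step 2: Q'(z) = 2z + 8
Step 3: Q'(-5) = -2, P(-5) = -26
Step 4: Res = P(-5)/Q'(-5) = -26/(-2) = 13

13


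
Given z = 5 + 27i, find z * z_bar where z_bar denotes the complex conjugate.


Step 1: conj(z) = 5 - 27i
Step 2: z * conj(z) = 5^2 + 27^2
Step 3: = 25 + 729 = 754

754


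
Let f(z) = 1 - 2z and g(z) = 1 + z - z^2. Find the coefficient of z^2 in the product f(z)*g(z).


Step 1: z^2 term in f*g comes from: (1)*(-z^2) + (-2z)*(z) + (0)*(1)
Step 2: = -1 - 2 + 0
Step 3: = -3

-3


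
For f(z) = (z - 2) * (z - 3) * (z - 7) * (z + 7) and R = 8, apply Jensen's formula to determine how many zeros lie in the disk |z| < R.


Jensen's formula: (1/2pi)*integral log|f(Re^it)|dt = log|f(0)| + sum_{|a_k|<R} log(R/|a_k|)
Step 1: f(0) = (-2) * (-3) * (-7) * 7 = -294
Step 2: log|f(0)| = log|2| + log|3| + log|7| + log|-7| = 5.6836
Step 3: Zeros inside |z| < 8: 2, 3, 7, -7
Step 4: Jensen sum = log(8/2) + log(8/3) + log(8/7) + log(8/7) = 2.6342
Step 5: n(R) = number of terms in the Jensen sum = count of zeros inside |z| < 8 = 4

4


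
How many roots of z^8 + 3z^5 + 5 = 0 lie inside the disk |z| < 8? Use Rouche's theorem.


Step 1: On |z| = 8 the three terms have sizes |z^8| = 8^8 = 16777216, |3z^5| = 3*8^5 = 98304, |5| = 5
Step 2: The dominant term is g(z) = z^8; let h(z) = 3z^5 + 5 so f = g + h
Step 3: On |z| = 8: |g| = 16777216 and |h| <= 98304 + 5 = 98309
Step 4: Since 16777216 > 98309, |h| < |g| on |z| = 8, so by Rouche f has the same number of zeros as g inside |z| < 8
Step 5: g(z) = z^8 has 8 zeros (all at the origin) inside |z| < 8. Answer = 8

8


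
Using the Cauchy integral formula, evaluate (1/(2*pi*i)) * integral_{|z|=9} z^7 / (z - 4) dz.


Step 1: f(z) = z^7, a = 4 is inside |z| = 9
Step 2: By Cauchy integral formula: (1/(2pi*i)) * integral = f(a)
Step 3: f(4) = 4^7 = 16384

16384


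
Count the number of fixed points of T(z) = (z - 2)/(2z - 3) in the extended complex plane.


Step 1: Fixed points satisfy T(z) = z
Step 2: 2z^2 - 4z + 2 = 0
Step 3: Discriminant = (-4)^2 - 4*2*2 = 0
Step 4: Number of fixed points = 1

1


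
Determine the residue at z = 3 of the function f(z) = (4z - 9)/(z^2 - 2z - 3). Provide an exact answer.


Step 1: Q(z) = z^2 - 2z - 3 = (z - 3)(z + 1)
Step 2: Q'(z) = 2z - 2
Step 3: Q'(3) = 4, P(3) = 3
Step 4: Res = P(3)/Q'(3) = 3/4 = 3/4

3/4


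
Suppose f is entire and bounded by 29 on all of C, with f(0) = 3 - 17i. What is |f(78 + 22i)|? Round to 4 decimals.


Step 1: By Liouville's theorem, a bounded entire function is constant.
Step 2: f(z) = f(0) = 3 - 17i for all z.
Step 3: |f(w)| = |3 - 17i| = sqrt(9 + 289)
Step 4: = 17.2627

17.2627


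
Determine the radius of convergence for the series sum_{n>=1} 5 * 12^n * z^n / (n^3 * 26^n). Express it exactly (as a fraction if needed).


Step 1: General term a_n = 5 * 12^n / (n^3 * 26^n)
Step 2: By the root test, |a_n|^(1/n) = 5^(1/n) * 12 / (n^(3/n) * 26) -> 12/26 as n -> infinity (since 5^(1/n) -> 1 and n^(3/n) -> 1)
Step 3: R = 1/lim|a_n|^(1/n) = 26/12 = 13/6

13/6


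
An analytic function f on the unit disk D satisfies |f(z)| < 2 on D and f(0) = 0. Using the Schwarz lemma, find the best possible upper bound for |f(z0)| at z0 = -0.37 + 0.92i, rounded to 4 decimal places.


Step 1: g = f/2 maps D -> D with g(0) = 0, so by the Schwarz lemma |g(z)| <= |z|, i.e. |f(z)| <= 2|z|; this is sharp (f(z) = 2z).
Step 2: |z0|^2 = (-0.37)^2 + 0.92^2 = 0.9833
Step 3: |z0| = sqrt(0.9833) = 0.991615
Step 4: Best bound = 2 * |z0| = 2 * 0.991615 = 1.9832

1.9832


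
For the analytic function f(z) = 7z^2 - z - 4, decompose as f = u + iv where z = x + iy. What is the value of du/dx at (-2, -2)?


Step 1: f(z) = 7(x+iy)^2 - (x+iy) - 4
Step 2: u = 7(x^2 - y^2) - x - 4
Step 3: u_x = 14x - 1
Step 4: At (-2, -2): u_x = -28 - 1 = -29

-29


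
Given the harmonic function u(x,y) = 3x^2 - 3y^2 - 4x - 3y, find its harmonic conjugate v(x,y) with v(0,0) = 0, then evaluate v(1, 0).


Step 1: v_x = -u_y = 6y + 3
Step 2: v_y = u_x = 6x - 4
Step 3: v = 6xy + 3x - 4y + C
Step 4: v(0,0) = 0 => C = 0
Step 5: v(1, 0) = 3

3


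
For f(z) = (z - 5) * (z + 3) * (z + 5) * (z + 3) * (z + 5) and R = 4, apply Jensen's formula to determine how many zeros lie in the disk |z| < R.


Jensen's formula: (1/2pi)*integral log|f(Re^it)|dt = log|f(0)| + sum_{|a_k|<R} log(R/|a_k|)
Step 1: f(0) = (-5) * 3 * 5 * 3 * 5 = -1125
Step 2: log|f(0)| = log|5| + log|-3| + log|-5| + log|-3| + log|-5| = 7.0255
Step 3: Zeros inside |z| < 4: -3, -3
Step 4: Jensen sum = log(4/3) + log(4/3) = 0.5754
Step 5: n(R) = number of terms in the Jensen sum = count of zeros inside |z| < 4 = 2

2


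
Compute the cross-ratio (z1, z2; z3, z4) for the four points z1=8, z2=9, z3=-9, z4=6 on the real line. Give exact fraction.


Step 1: (z1-z3)(z2-z4) = 17 * 3 = 51
Step 2: (z1-z4)(z2-z3) = 2 * 18 = 36
Step 3: Cross-ratio = 51/36 = 17/12

17/12


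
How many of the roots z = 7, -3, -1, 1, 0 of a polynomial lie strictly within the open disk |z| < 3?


Step 1: Check each root:
  z = 7: |7| = 7 >= 3
  z = -3: |-3| = 3 >= 3
  z = -1: |-1| = 1 < 3
  z = 1: |1| = 1 < 3
  z = 0: |0| = 0 < 3
Step 2: Count = 3

3


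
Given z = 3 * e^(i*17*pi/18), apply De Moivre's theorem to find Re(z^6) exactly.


Step 1: By De Moivre's theorem, z^6 = 3^6 * e^(i*6*17*pi/18) = 729 * (cos(17*pi/3) + i*sin(17*pi/3))
Step 2: |z|^6 = 3^6 = 729
Step 3: Reduce the angle mod 2*pi: 17*pi/3 - 4*pi = 5*pi/3
Step 4: cos(5*pi/3) = 1/2
Step 5: Re(z^6) = 729 * 1/2 = 729/2

729/2


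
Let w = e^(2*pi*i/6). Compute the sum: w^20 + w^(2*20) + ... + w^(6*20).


Step 1: The sum sum_{j=1}^{n} w^(k*j) equals n if n | k, else 0.
Step 2: Here n = 6, k = 20
Step 3: Does n divide k? 6 | 20 -> False
Step 4: Sum = 0

0


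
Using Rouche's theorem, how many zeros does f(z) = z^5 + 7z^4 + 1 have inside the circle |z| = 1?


Step 1: On |z| = 1 the three terms have sizes |z^5| = 1^5 = 1, |7z^4| = 7*1^4 = 7, |1| = 1
Step 2: The dominant term is g(z) = 7z^4; let h(z) = z^5 + 1 so f = g + h
Step 3: On |z| = 1: |g| = 7 and |h| <= 1 + 1 = 2
Step 4: Since 7 > 2, |h| < |g| on |z| = 1, so by Rouche f has the same number of zeros as g inside |z| < 1
Step 5: g(z) = 7z^4 has 4 zeros (at the origin, multiplicity 4) inside |z| < 1. Answer = 4

4


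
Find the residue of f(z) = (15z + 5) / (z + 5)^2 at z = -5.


Step 1: Pole of order 2 at z = -5
Step 2: Res = lim d/dz [(z + 5)^2 * f(z)] as z -> -5
Step 3: (z + 5)^2 * f(z) = 15z + 5
Step 4: d/dz[15z + 5] = 15

15


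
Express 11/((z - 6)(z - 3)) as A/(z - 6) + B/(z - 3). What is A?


Step 1: Multiply both sides by (z - 6) and set z = 6
Step 2: A = 11 / (6 - 3)
Step 3: A = 11 / 3
Step 4: A = 11/3

11/3


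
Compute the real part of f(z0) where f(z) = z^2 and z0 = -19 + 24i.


Step 1: z0 = -19 + 24i
Step 2: z0^2 = (-19)^2 - 24^2 - 912i
Step 3: real part = 361 - 576 = -215

-215


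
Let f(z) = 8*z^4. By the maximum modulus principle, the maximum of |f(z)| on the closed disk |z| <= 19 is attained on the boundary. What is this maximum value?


Step 1: On |z| = 19, |f(z)| = 8 * |z|^4 = 8 * 19^4
Step 2: By maximum modulus principle, maximum is on boundary.
Step 3: Maximum = 8 * 130321 = 1042568

1042568


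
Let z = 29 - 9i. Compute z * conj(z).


Step 1: conj(z) = 29 + 9i
Step 2: z * conj(z) = 29^2 + (-9)^2
Step 3: = 841 + 81 = 922

922


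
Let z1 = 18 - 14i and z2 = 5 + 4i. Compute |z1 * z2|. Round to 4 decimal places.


Step 1: |z1| = sqrt(18^2 + (-14)^2) = sqrt(520)
Step 2: |z2| = sqrt(5^2 + 4^2) = sqrt(41)
Step 3: |z1*z2| = |z1|*|z2| = sqrt(520) * sqrt(41) = sqrt(520 * 41) = sqrt(21320)
Step 4: = 146.0137

146.0137


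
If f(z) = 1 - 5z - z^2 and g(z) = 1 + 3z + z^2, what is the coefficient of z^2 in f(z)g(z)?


Step 1: z^2 term in f*g comes from: (1)*(z^2) + (-5z)*(3z) + (-z^2)*(1)
Step 2: = 1 - 15 - 1
Step 3: = -15

-15


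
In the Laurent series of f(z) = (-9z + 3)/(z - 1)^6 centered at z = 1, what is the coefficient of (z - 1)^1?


Step 1: Write the numerator in powers of (z - 1): -9z + 3 = -9(z - 1) + (-9*1 + 3) = -9(z - 1) - 6
Step 2: Divide by (z - 1)^6: f(z) = -6(z - 1)^(-6) - 9(z - 1)^(-5)
Step 3: This finite sum is the Laurent series of f about z = 1.
Step 4: Only the powers -6 and -5 appear, so the coefficient of (z - 1)^1 = 0

0


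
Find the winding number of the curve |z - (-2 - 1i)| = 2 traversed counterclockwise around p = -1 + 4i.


Step 1: Center c = (-2, -1), radius = 2
Step 2: |p - c|^2 = 1^2 + 5^2 = 26
Step 3: r^2 = 4
Step 4: |p-c| > r so winding number = 0

0


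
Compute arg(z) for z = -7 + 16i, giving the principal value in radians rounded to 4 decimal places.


Step 1: z = -7 + 16i
Step 2: arg(z) = atan2(16, -7)
Step 3: arg(z) = 1.9832

1.9832


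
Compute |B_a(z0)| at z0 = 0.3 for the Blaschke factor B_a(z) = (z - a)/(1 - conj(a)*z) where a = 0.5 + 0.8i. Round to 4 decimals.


Step 1: Numerator z0 - a = 0.3 - (0.5 + 0.8i) = -0.2 - 0.8i
Step 2: Denominator 1 - conj(a)*z0 = 1 - (0.5 - 0.8i)*0.3 = 0.85 + 0.24i
Step 3: |z0 - a|^2 = (-0.2)^2 + (-0.8)^2 = 0.68; |1 - conj(a)*z0|^2 = 0.85^2 + 0.24^2 = 0.7801
Step 4: |B_a(0.3)| = sqrt(0.68 / 0.7801) = sqrt(0.871683)
Step 5: = 0.9336

0.9336


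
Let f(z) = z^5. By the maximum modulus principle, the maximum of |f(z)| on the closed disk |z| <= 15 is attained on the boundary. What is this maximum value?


Step 1: On |z| = 15, |f(z)| = |z|^5 = 15^5
Step 2: By maximum modulus principle, maximum is on boundary.
Step 3: Maximum = 759375 = 759375

759375


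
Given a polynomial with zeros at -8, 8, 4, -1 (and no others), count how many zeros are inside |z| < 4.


Step 1: Check each root:
  z = -8: |-8| = 8 >= 4
  z = 8: |8| = 8 >= 4
  z = 4: |4| = 4 >= 4
  z = -1: |-1| = 1 < 4
Step 2: Count = 1

1


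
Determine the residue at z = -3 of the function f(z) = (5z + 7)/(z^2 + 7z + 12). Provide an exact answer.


Step 1: Q(z) = z^2 + 7z + 12 = (z + 3)(z + 4)
Step 2: Q'(z) = 2z + 7
Step 3: Q'(-3) = 1, P(-3) = -8
Step 4: Res = P(-3)/Q'(-3) = -8/1 = -8

-8


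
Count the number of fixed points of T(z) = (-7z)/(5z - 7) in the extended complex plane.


Step 1: Fixed points satisfy T(z) = z
Step 2: 5z^2 = 0
Step 3: Discriminant = 0^2 - 4*5*0 = 0
Step 4: Number of fixed points = 1

1


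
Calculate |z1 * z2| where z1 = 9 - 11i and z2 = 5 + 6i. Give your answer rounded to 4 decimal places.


Step 1: |z1| = sqrt(9^2 + (-11)^2) = sqrt(202)
Step 2: |z2| = sqrt(5^2 + 6^2) = sqrt(61)
Step 3: |z1*z2| = |z1|*|z2| = sqrt(202) * sqrt(61) = sqrt(202 * 61) = sqrt(12322)
Step 4: = 111.0045

111.0045


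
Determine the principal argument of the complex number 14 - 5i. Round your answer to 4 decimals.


Step 1: z = 14 - 5i
Step 2: arg(z) = atan2(-5, 14)
Step 3: arg(z) = -0.343

-0.343


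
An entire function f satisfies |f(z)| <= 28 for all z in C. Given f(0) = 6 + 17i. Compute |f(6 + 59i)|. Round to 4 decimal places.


Step 1: By Liouville's theorem, a bounded entire function is constant.
Step 2: f(z) = f(0) = 6 + 17i for all z.
Step 3: |f(w)| = |6 + 17i| = sqrt(36 + 289)
Step 4: = 18.0278

18.0278


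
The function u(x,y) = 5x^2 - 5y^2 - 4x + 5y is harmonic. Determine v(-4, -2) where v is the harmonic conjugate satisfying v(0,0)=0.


Step 1: v_x = -u_y = 10y - 5
Step 2: v_y = u_x = 10x - 4
Step 3: v = 10xy - 5x - 4y + C
Step 4: v(0,0) = 0 => C = 0
Step 5: v(-4, -2) = 108

108


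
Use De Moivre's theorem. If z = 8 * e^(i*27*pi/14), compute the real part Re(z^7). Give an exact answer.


Step 1: By De Moivre's theorem, z^7 = 8^7 * e^(i*7*27*pi/14) = 2097152 * (cos(27*pi/2) + i*sin(27*pi/2))
Step 2: |z|^7 = 8^7 = 2097152
Step 3: Reduce the angle mod 2*pi: 27*pi/2 - 12*pi = 3*pi/2
Step 4: cos(3*pi/2) = 0
Step 5: Re(z^7) = 2097152 * 0 = 0

0


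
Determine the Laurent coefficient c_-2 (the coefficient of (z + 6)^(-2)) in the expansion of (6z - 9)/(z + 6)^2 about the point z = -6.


Step 1: Write the numerator in powers of (z + 6): 6z - 9 = 6(z + 6) + (6*(-6) - 9) = 6(z + 6) - 45
Step 2: Divide by (z + 6)^2: f(z) = -45(z + 6)^(-2) + 6(z + 6)^(-1)
Step 3: This finite sum is the Laurent series of f about z = -6.
Step 4: Coefficient of (z + 6)^(-2) = 6*(-6) - 9 = -45

-45


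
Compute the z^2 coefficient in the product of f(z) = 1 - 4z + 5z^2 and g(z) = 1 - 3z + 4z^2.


Step 1: z^2 term in f*g comes from: (1)*(4z^2) + (-4z)*(-3z) + (5z^2)*(1)
Step 2: = 4 + 12 + 5
Step 3: = 21

21


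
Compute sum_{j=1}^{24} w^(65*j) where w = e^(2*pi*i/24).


Step 1: The sum sum_{j=1}^{n} w^(k*j) equals n if n | k, else 0.
Step 2: Here n = 24, k = 65
Step 3: Does n divide k? 24 | 65 -> False
Step 4: Sum = 0

0


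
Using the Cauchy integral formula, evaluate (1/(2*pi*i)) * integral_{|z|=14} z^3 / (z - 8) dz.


Step 1: f(z) = z^3, a = 8 is inside |z| = 14
Step 2: By Cauchy integral formula: (1/(2pi*i)) * integral = f(a)
Step 3: f(8) = 8^3 = 512

512


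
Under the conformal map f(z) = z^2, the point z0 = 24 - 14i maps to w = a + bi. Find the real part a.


Step 1: z0 = 24 - 14i
Step 2: z0^2 = 24^2 - (-14)^2 - 672i
Step 3: real part = 576 - 196 = 380

380


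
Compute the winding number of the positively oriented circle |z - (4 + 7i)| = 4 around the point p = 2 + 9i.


Step 1: Center c = (4, 7), radius = 4
Step 2: |p - c|^2 = (-2)^2 + 2^2 = 8
Step 3: r^2 = 16
Step 4: |p-c| < r so winding number = 1

1


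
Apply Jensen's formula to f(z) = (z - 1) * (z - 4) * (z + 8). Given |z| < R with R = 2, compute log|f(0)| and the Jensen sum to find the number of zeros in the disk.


Jensen's formula: (1/2pi)*integral log|f(Re^it)|dt = log|f(0)| + sum_{|a_k|<R} log(R/|a_k|)
Step 1: f(0) = (-1) * (-4) * 8 = 32
Step 2: log|f(0)| = log|1| + log|4| + log|-8| = 3.4657
Step 3: Zeros inside |z| < 2: 1
Step 4: Jensen sum = log(2/1) = 0.6931
Step 5: n(R) = number of terms in the Jensen sum = count of zeros inside |z| < 2 = 1

1


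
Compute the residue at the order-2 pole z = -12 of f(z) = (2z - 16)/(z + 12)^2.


Step 1: Pole of order 2 at z = -12
Step 2: Res = lim d/dz [(z + 12)^2 * f(z)] as z -> -12
Step 3: (z + 12)^2 * f(z) = 2z - 16
Step 4: d/dz[2z - 16] = 2

2


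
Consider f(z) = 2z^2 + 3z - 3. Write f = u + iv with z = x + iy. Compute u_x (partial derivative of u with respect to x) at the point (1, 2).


Step 1: f(z) = 2(x+iy)^2 + 3(x+iy) - 3
Step 2: u = 2(x^2 - y^2) + 3x - 3
Step 3: u_x = 4x + 3
Step 4: At (1, 2): u_x = 4 + 3 = 7

7


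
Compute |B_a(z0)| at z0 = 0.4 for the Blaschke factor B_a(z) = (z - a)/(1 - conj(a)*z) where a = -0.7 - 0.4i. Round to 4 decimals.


Step 1: Numerator z0 - a = 0.4 - (-0.7 - 0.4i) = 1.1 + 0.4i
Step 2: Denominator 1 - conj(a)*z0 = 1 - (-0.7 + 0.4i)*0.4 = 1.28 - 0.16i
Step 3: |z0 - a|^2 = 1.1^2 + 0.4^2 = 1.37; |1 - conj(a)*z0|^2 = 1.28^2 + (-0.16)^2 = 1.664
Step 4: |B_a(0.4)| = sqrt(1.37 / 1.664) = sqrt(0.823317)
Step 5: = 0.9074

0.9074


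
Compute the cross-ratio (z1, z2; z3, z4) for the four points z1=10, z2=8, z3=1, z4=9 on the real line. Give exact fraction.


Step 1: (z1-z3)(z2-z4) = 9 * (-1) = -9
Step 2: (z1-z4)(z2-z3) = 1 * 7 = 7
Step 3: Cross-ratio = -9/7 = -9/7

-9/7


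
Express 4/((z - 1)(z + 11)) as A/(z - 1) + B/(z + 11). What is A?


Step 1: Multiply both sides by (z - 1) and set z = 1
Step 2: A = 4 / (1 + 11)
Step 3: A = 4 / 12
Step 4: A = 1/3

1/3


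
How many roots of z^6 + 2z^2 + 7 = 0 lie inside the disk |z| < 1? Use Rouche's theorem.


Step 1: On |z| = 1 the three terms have sizes |z^6| = 1^6 = 1, |2z^2| = 2*1^2 = 2, |7| = 7
Step 2: The dominant term is g(z) = 7; let h(z) = z^6 + 2z^2 so f = g + h
Step 3: On |z| = 1: |g| = 7 and |h| <= 1 + 2 = 3
Step 4: Since 7 > 3, |h| < |g| on |z| = 1, so by Rouche f has the same number of zeros as g inside |z| < 1
Step 5: g(z) = 7 is a nonzero constant with no zeros inside |z| < 1. Answer = 0

0


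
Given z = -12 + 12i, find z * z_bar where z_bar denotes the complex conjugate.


Step 1: conj(z) = -12 - 12i
Step 2: z * conj(z) = (-12)^2 + 12^2
Step 3: = 144 + 144 = 288

288


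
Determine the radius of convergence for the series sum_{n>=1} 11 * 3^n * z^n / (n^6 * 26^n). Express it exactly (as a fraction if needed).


Step 1: General term a_n = 11 * 3^n / (n^6 * 26^n)
Step 2: By the root test, |a_n|^(1/n) = 11^(1/n) * 3 / (n^(6/n) * 26) -> 3/26 as n -> infinity (since 11^(1/n) -> 1 and n^(6/n) -> 1)
Step 3: R = 1/lim|a_n|^(1/n) = 26/3

26/3


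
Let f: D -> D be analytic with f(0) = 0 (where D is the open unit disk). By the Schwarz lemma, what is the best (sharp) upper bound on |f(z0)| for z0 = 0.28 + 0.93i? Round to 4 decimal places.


Step 1: Schwarz lemma: if f: D -> D is analytic with f(0) = 0, then |f(z)| <= |z| for all z in D, and this is sharp (f(z) = z).
Step 2: |z0|^2 = 0.28^2 + 0.93^2 = 0.9433
Step 3: |z0| = sqrt(0.9433) = 0.971236
Step 4: Best bound = |z0| = 0.9712

0.9712


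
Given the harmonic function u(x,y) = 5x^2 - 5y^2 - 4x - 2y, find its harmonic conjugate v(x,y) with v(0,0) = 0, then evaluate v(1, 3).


Step 1: v_x = -u_y = 10y + 2
Step 2: v_y = u_x = 10x - 4
Step 3: v = 10xy + 2x - 4y + C
Step 4: v(0,0) = 0 => C = 0
Step 5: v(1, 3) = 20

20


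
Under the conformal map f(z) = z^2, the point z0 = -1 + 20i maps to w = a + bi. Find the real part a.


Step 1: z0 = -1 + 20i
Step 2: z0^2 = (-1)^2 - 20^2 - 40i
Step 3: real part = 1 - 400 = -399

-399


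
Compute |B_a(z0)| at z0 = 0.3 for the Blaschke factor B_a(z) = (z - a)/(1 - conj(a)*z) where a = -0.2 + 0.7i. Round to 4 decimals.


Step 1: Numerator z0 - a = 0.3 - (-0.2 + 0.7i) = 0.5 - 0.7i
Step 2: Denominator 1 - conj(a)*z0 = 1 - (-0.2 - 0.7i)*0.3 = 1.06 + 0.21i
Step 3: |z0 - a|^2 = 0.5^2 + (-0.7)^2 = 0.74; |1 - conj(a)*z0|^2 = 1.06^2 + 0.21^2 = 1.1677
Step 4: |B_a(0.3)| = sqrt(0.74 / 1.1677) = sqrt(0.633724)
Step 5: = 0.7961

0.7961


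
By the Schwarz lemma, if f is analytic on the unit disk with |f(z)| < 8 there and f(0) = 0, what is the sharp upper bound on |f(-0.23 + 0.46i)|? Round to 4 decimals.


Step 1: g = f/8 maps D -> D with g(0) = 0, so by the Schwarz lemma |g(z)| <= |z|, i.e. |f(z)| <= 8|z|; this is sharp (f(z) = 8z).
Step 2: |z0|^2 = (-0.23)^2 + 0.46^2 = 0.2645
Step 3: |z0| = sqrt(0.2645) = 0.514296
Step 4: Best bound = 8 * |z0| = 8 * 0.514296 = 4.1144

4.1144


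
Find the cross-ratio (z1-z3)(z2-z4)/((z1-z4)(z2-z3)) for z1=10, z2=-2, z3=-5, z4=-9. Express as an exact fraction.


Step 1: (z1-z3)(z2-z4) = 15 * 7 = 105
Step 2: (z1-z4)(z2-z3) = 19 * 3 = 57
Step 3: Cross-ratio = 105/57 = 35/19

35/19


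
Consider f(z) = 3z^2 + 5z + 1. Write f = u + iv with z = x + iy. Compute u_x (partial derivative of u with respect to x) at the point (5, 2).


Step 1: f(z) = 3(x+iy)^2 + 5(x+iy) + 1
Step 2: u = 3(x^2 - y^2) + 5x + 1
Step 3: u_x = 6x + 5
Step 4: At (5, 2): u_x = 30 + 5 = 35

35


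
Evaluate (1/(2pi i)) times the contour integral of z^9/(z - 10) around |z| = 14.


Step 1: f(z) = z^9, a = 10 is inside |z| = 14
Step 2: By Cauchy integral formula: (1/(2pi*i)) * integral = f(a)
Step 3: f(10) = 10^9 = 1000000000

1000000000


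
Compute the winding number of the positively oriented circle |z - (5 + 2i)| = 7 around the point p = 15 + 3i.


Step 1: Center c = (5, 2), radius = 7
Step 2: |p - c|^2 = 10^2 + 1^2 = 101
Step 3: r^2 = 49
Step 4: |p-c| > r so winding number = 0

0


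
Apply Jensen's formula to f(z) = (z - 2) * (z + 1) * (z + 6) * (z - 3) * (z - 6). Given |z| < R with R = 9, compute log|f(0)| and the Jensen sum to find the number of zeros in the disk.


Jensen's formula: (1/2pi)*integral log|f(Re^it)|dt = log|f(0)| + sum_{|a_k|<R} log(R/|a_k|)
Step 1: f(0) = (-2) * 1 * 6 * (-3) * (-6) = -216
Step 2: log|f(0)| = log|2| + log|-1| + log|-6| + log|3| + log|6| = 5.3753
Step 3: Zeros inside |z| < 9: 2, -1, -6, 3, 6
Step 4: Jensen sum = log(9/2) + log(9/1) + log(9/6) + log(9/3) + log(9/6) = 5.6108
Step 5: n(R) = number of terms in the Jensen sum = count of zeros inside |z| < 9 = 5

5


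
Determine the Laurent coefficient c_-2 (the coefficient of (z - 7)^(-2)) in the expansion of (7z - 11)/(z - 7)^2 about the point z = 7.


Step 1: Write the numerator in powers of (z - 7): 7z - 11 = 7(z - 7) + (7*7 - 11) = 7(z - 7) + 38
Step 2: Divide by (z - 7)^2: f(z) = 38(z - 7)^(-2) + 7(z - 7)^(-1)
Step 3: This finite sum is the Laurent series of f about z = 7.
Step 4: Coefficient of (z - 7)^(-2) = 7*7 - 11 = 38

38


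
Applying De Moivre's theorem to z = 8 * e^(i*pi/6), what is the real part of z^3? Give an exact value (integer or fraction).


Step 1: By De Moivre's theorem, z^3 = 8^3 * e^(i*3*pi/6) = 512 * (cos(pi/2) + i*sin(pi/2))
Step 2: |z|^3 = 8^3 = 512
Step 3: The angle pi/2 already lies in [0, 2*pi)
Step 4: cos(pi/2) = 0
Step 5: Re(z^3) = 512 * 0 = 0

0


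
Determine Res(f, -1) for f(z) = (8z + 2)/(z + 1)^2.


Step 1: Pole of order 2 at z = -1
Step 2: Res = lim d/dz [(z + 1)^2 * f(z)] as z -> -1
Step 3: (z + 1)^2 * f(z) = 8z + 2
Step 4: d/dz[8z + 2] = 8

8


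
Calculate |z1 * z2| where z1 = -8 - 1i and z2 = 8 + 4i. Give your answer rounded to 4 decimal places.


Step 1: |z1| = sqrt((-8)^2 + (-1)^2) = sqrt(65)
Step 2: |z2| = sqrt(8^2 + 4^2) = sqrt(80)
Step 3: |z1*z2| = |z1|*|z2| = sqrt(65) * sqrt(80) = sqrt(65 * 80) = sqrt(5200)
Step 4: = 72.111

72.111


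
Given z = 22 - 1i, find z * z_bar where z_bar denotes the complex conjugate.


Step 1: conj(z) = 22 + 1i
Step 2: z * conj(z) = 22^2 + (-1)^2
Step 3: = 484 + 1 = 485

485


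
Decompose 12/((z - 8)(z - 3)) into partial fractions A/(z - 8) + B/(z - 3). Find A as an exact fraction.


Step 1: Multiply both sides by (z - 8) and set z = 8
Step 2: A = 12 / (8 - 3)
Step 3: A = 12 / 5
Step 4: A = 12/5

12/5


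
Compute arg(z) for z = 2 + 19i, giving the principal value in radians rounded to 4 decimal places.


Step 1: z = 2 + 19i
Step 2: arg(z) = atan2(19, 2)
Step 3: arg(z) = 1.4659

1.4659


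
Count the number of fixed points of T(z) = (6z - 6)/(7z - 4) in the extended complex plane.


Step 1: Fixed points satisfy T(z) = z
Step 2: 7z^2 - 10z + 6 = 0
Step 3: Discriminant = (-10)^2 - 4*7*6 = -68
Step 4: Number of fixed points = 2

2


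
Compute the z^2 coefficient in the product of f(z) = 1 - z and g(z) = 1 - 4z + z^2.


Step 1: z^2 term in f*g comes from: (1)*(z^2) + (-z)*(-4z) + (0)*(1)
Step 2: = 1 + 4 + 0
Step 3: = 5

5


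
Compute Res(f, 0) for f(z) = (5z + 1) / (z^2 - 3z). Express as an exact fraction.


Step 1: Q(z) = z^2 - 3z = (z)(z - 3)
Step 2: Q'(z) = 2z - 3
Step 3: Q'(0) = -3, P(0) = 1
Step 4: Res = P(0)/Q'(0) = 1/(-3) = -1/3

-1/3


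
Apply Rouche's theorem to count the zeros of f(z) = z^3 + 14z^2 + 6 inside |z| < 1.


Step 1: On |z| = 1 the three terms have sizes |z^3| = 1^3 = 1, |14z^2| = 14*1^2 = 14, |6| = 6
Step 2: The dominant term is g(z) = 14z^2; let h(z) = z^3 + 6 so f = g + h
Step 3: On |z| = 1: |g| = 14 and |h| <= 1 + 6 = 7
Step 4: Since 14 > 7, |h| < |g| on |z| = 1, so by Rouche f has the same number of zeros as g inside |z| < 1
Step 5: g(z) = 14z^2 has 2 zeros (at the origin, multiplicity 2) inside |z| < 1. Answer = 2

2


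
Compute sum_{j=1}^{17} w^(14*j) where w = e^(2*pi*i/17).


Step 1: The sum sum_{j=1}^{n} w^(k*j) equals n if n | k, else 0.
Step 2: Here n = 17, k = 14
Step 3: Does n divide k? 17 | 14 -> False
Step 4: Sum = 0

0


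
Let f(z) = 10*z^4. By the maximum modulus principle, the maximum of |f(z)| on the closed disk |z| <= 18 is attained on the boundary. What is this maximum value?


Step 1: On |z| = 18, |f(z)| = 10 * |z|^4 = 10 * 18^4
Step 2: By maximum modulus principle, maximum is on boundary.
Step 3: Maximum = 10 * 104976 = 1049760

1049760


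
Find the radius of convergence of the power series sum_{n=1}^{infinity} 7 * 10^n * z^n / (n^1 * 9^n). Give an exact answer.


Step 1: General term a_n = 7 * 10^n / (n^1 * 9^n)
Step 2: By the root test, |a_n|^(1/n) = 7^(1/n) * 10 / (n^(1/n) * 9) -> 10/9 as n -> infinity (since 7^(1/n) -> 1 and n^(1/n) -> 1)
Step 3: R = 1/lim|a_n|^(1/n) = 9/10

9/10


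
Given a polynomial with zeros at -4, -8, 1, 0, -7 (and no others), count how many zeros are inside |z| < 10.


Step 1: Check each root:
  z = -4: |-4| = 4 < 10
  z = -8: |-8| = 8 < 10
  z = 1: |1| = 1 < 10
  z = 0: |0| = 0 < 10
  z = -7: |-7| = 7 < 10
Step 2: Count = 5

5


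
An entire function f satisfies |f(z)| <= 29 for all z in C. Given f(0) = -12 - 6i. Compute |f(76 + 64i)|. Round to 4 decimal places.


Step 1: By Liouville's theorem, a bounded entire function is constant.
Step 2: f(z) = f(0) = -12 - 6i for all z.
Step 3: |f(w)| = |-12 - 6i| = sqrt(144 + 36)
Step 4: = 13.4164

13.4164


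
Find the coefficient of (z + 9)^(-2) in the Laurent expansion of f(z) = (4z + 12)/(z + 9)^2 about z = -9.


Step 1: Write the numerator in powers of (z + 9): 4z + 12 = 4(z + 9) + (4*(-9) + 12) = 4(z + 9) - 24
Step 2: Divide by (z + 9)^2: f(z) = -24(z + 9)^(-2) + 4(z + 9)^(-1)
Step 3: This finite sum is the Laurent series of f about z = -9.
Step 4: Coefficient of (z + 9)^(-2) = 4*(-9) + 12 = -24

-24


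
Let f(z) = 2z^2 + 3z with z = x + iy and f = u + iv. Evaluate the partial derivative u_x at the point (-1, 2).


Step 1: f(z) = 2(x+iy)^2 + 3(x+iy) + 0
Step 2: u = 2(x^2 - y^2) + 3x + 0
Step 3: u_x = 4x + 3
Step 4: At (-1, 2): u_x = -4 + 3 = -1

-1


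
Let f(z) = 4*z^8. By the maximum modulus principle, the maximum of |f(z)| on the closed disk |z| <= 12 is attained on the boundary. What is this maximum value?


Step 1: On |z| = 12, |f(z)| = 4 * |z|^8 = 4 * 12^8
Step 2: By maximum modulus principle, maximum is on boundary.
Step 3: Maximum = 4 * 429981696 = 1719926784

1719926784


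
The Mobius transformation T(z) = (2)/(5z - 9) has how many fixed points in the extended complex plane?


Step 1: Fixed points satisfy T(z) = z
Step 2: 5z^2 - 9z - 2 = 0
Step 3: Discriminant = (-9)^2 - 4*5*(-2) = 121
Step 4: Number of fixed points = 2

2


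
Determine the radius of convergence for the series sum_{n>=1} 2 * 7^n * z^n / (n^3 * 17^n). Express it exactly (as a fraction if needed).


Step 1: General term a_n = 2 * 7^n / (n^3 * 17^n)
Step 2: By the root test, |a_n|^(1/n) = 2^(1/n) * 7 / (n^(3/n) * 17) -> 7/17 as n -> infinity (since 2^(1/n) -> 1 and n^(3/n) -> 1)
Step 3: R = 1/lim|a_n|^(1/n) = 17/7

17/7


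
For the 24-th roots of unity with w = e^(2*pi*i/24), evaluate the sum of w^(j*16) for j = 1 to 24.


Step 1: The sum sum_{j=1}^{n} w^(k*j) equals n if n | k, else 0.
Step 2: Here n = 24, k = 16
Step 3: Does n divide k? 24 | 16 -> False
Step 4: Sum = 0

0


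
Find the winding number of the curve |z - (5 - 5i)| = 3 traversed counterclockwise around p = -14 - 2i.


Step 1: Center c = (5, -5), radius = 3
Step 2: |p - c|^2 = (-19)^2 + 3^2 = 370
Step 3: r^2 = 9
Step 4: |p-c| > r so winding number = 0

0


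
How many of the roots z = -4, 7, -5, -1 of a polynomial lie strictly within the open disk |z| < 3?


Step 1: Check each root:
  z = -4: |-4| = 4 >= 3
  z = 7: |7| = 7 >= 3
  z = -5: |-5| = 5 >= 3
  z = -1: |-1| = 1 < 3
Step 2: Count = 1

1


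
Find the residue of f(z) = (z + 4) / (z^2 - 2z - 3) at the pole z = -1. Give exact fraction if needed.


Step 1: Q(z) = z^2 - 2z - 3 = (z + 1)(z - 3)
Step 2: Q'(z) = 2z - 2
Step 3: Q'(-1) = -4, P(-1) = 3
Step 4: Res = P(-1)/Q'(-1) = 3/(-4) = -3/4

-3/4


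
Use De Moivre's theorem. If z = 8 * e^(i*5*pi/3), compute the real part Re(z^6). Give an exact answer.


Step 1: By De Moivre's theorem, z^6 = 8^6 * e^(i*6*5*pi/3) = 262144 * (cos(10*pi) + i*sin(10*pi))
Step 2: |z|^6 = 8^6 = 262144
Step 3: Reduce the angle mod 2*pi: 10*pi - 10*pi = 0
Step 4: cos(0) = 1
Step 5: Re(z^6) = 262144 * 1 = 262144

262144


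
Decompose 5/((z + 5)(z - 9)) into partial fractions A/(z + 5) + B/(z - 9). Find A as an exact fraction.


Step 1: Multiply both sides by (z + 5) and set z = -5
Step 2: A = 5 / (-5 - 9)
Step 3: A = 5 / (-14)
Step 4: A = -5/14

-5/14


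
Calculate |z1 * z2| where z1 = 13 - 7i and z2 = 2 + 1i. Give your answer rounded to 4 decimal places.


Step 1: |z1| = sqrt(13^2 + (-7)^2) = sqrt(218)
Step 2: |z2| = sqrt(2^2 + 1^2) = sqrt(5)
Step 3: |z1*z2| = |z1|*|z2| = sqrt(218) * sqrt(5) = sqrt(218 * 5) = sqrt(1090)
Step 4: = 33.0151

33.0151


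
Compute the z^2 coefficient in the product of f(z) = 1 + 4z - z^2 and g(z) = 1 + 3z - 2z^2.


Step 1: z^2 term in f*g comes from: (1)*(-2z^2) + (4z)*(3z) + (-z^2)*(1)
Step 2: = -2 + 12 - 1
Step 3: = 9

9


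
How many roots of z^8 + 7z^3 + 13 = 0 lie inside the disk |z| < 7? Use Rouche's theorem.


Step 1: On |z| = 7 the three terms have sizes |z^8| = 7^8 = 5764801, |7z^3| = 7*7^3 = 2401, |13| = 13
Step 2: The dominant term is g(z) = z^8; let h(z) = 7z^3 + 13 so f = g + h
Step 3: On |z| = 7: |g| = 5764801 and |h| <= 2401 + 13 = 2414
Step 4: Since 5764801 > 2414, |h| < |g| on |z| = 7, so by Rouche f has the same number of zeros as g inside |z| < 7
Step 5: g(z) = z^8 has 8 zeros (all at the origin) inside |z| < 7. Answer = 8

8
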